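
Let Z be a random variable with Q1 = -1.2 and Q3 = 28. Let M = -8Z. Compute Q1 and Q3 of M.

Q1(M) = -224, Q3(M) = 9.6

a = -8 < 0 reverses order: Q1(M) comes from Q3(Z), Q3(M) from Q1(Z).
Q1(M) = (-8)·28 = -224; Q3(M) = (-8)·(-1.2) = 9.6.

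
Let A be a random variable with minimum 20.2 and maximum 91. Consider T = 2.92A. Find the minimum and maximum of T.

a = 2.92 > 0, so min(T) = a·min(A)+b = 2.92·20.2 = 58.984 and max(T) = 2.92·91 = 265.72.

min(T) = 58.984, max(T) = 265.72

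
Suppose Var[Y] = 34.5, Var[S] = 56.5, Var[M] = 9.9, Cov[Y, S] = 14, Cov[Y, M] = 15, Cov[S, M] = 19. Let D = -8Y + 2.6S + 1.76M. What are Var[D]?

Var[D] = a²·Var[Y] + b²·Var[S] + c²·Var[M] + 2ab·Cov[Y, S] + 2ac·Cov[Y, M] + 2bc·Cov[S, M], with a = -8, b = 2.6, c = 1.76.
= 2208 + 381.94 + 30.66624 + (-582.4) + (-422.4) + 173.888
= 1789.69424.

Var[D] = 1789.69424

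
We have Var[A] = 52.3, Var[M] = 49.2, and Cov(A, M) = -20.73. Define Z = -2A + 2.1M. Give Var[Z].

Var[Z] = a²·Var[A] + b²·Var[M] + 2ab·Cov(A, M) with a = -2, b = 2.1.
= (-2)²·52.3 + 2.1²·49.2 + 2·(-2)·2.1·(-20.73)
= 209.2 + 216.972 + 174.132 = 600.304.

Var[Z] = 600.304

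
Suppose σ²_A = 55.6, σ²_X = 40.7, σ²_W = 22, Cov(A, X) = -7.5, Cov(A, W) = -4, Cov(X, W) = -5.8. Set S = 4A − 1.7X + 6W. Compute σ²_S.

σ²_S = 1827.543

σ²_S = a²·σ²_A + b²·σ²_X + c²·σ²_W + 2ab·Cov(A, X) + 2ac·Cov(A, W) + 2bc·Cov(X, W), with a = 4, b = -1.7, c = 6.
= 889.6 + 117.623 + 792 + 102 + (-192) + 118.32
= 1827.543.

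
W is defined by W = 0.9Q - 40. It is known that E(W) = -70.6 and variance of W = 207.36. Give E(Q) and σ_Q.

From W = 0.9Q - 40: E(W) = a·E(Q) + b, so E(Q) = (E(W) − b)/a = (-70.6 − (-40))/0.9 = -34.
σ_W = √207.36 = 14.4.
σ_W = |a|·σ_Q, so σ_Q = 14.4/|0.9| = 16.

E(Q) = -34, σ_Q = 16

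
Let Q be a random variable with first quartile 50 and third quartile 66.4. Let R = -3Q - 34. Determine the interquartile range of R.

IQR(R) = 49.2

IQR of Q = Q3 − Q1 = 66.4 − 50 = 16.4.
Under R = aQ + b, IQR(R) = |a|·IQR(Q) = |-3|·16.4 = 49.2 (shifts cancel; spread scales by |a|).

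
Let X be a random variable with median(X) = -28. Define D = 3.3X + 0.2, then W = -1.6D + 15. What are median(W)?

median(D) = 3.3·(-28) + 0.2 = -92.2.
median(W) = (-1.6)·(-92.2) + 15 = 162.52.

median(W) = 162.52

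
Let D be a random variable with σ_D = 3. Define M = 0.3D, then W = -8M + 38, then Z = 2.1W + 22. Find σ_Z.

σ_M = |0.3|·3 = 0.9.
σ_W = |-8|·0.9 = 7.2.
σ_Z = |2.1|·7.2 = 15.12.

σ_Z = 15.12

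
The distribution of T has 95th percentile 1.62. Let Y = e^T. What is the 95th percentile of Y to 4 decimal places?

95th percentile of Y = 5.0531

e^T is increasing, so P_{95}(Y) = g(P_{95}(T)) ≈ 5.0531.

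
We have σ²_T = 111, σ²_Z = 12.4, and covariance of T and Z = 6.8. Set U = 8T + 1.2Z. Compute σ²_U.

σ²_U = 7252.416

σ²_U = a²·σ²_T + b²·σ²_Z + 2ab·covariance of T and Z with a = 8, b = 1.2.
= 8²·111 + 1.2²·12.4 + 2·8·1.2·6.8
= 7104 + 17.856 + 130.56 = 7252.416.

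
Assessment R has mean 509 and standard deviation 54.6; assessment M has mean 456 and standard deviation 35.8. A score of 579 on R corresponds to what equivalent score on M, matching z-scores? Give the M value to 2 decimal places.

M = 501.90

z = (579 − 509)/54.6 ≈ 1.2821.
M = 456 + z·35.8 = 456 + (579 − 509)·35.8/54.6 ≈ 501.90.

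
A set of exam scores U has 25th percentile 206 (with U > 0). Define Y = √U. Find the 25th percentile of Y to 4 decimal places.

√U is increasing, so P_{25}(Y) = g(P_{25}(U)) ≈ 14.3527.

25th percentile of Y = 14.3527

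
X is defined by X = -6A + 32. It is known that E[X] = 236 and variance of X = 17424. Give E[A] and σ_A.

E[A] = -34, σ_A = 22

From X = -6A + 32: E[X] = a·E[A] + b, so E[A] = (E[X] − b)/a = (236 − 32)/(-6) = -34.
σ_X = √17424 = 132.
σ_X = |a|·σ_A, so σ_A = 132/|-6| = 22.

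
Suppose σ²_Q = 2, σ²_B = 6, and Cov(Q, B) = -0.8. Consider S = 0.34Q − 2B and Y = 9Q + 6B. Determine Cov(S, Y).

By bilinearity, Cov(S, Y) = ac·σ²_Q + bd·σ²_B + (ad+bc)·Cov(Q, B), with a=0.34, b=-2, c=9, d=6.
ac·σ²_Q = 0.34·9·2 = 6.12
bd·σ²_B = (-2)·6·6 = -72
(ad+bc)·Cov(Q, B) = (-15.96)·(-0.8) = 12.768
Cov(S, Y) = 6.12 + (-72) + 12.768 = -53.112.

Cov(S, Y) = -53.112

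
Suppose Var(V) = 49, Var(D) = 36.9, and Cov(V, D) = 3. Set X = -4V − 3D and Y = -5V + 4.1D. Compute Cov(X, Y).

By bilinearity, Cov(X, Y) = ac·Var(V) + bd·Var(D) + (ad+bc)·Cov(V, D), with a=-4, b=-3, c=-5, d=4.1.
ac·Var(V) = (-4)·(-5)·49 = 980
bd·Var(D) = (-3)·4.1·36.9 = -453.87
(ad+bc)·Cov(V, D) = (-1.4)·3 = -4.2
Cov(X, Y) = 980 + (-453.87) + (-4.2) = 521.93.

Cov(X, Y) = 521.93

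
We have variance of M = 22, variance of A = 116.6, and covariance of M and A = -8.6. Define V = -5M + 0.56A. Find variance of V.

variance of V = 634.72576

variance of V = a²·variance of M + b²·variance of A + 2ab·covariance of M and A with a = -5, b = 0.56.
= (-5)²·22 + 0.56²·116.6 + 2·(-5)·0.56·(-8.6)
= 550 + 36.56576 + 48.16 = 634.72576.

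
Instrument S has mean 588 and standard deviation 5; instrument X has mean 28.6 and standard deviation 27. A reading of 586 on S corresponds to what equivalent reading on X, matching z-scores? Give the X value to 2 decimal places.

X = 17.80

z = (586 − 588)/5 = -0.4.
X = 28.6 + z·27 = 28.6 + (586 − 588)·27/5 = 17.80.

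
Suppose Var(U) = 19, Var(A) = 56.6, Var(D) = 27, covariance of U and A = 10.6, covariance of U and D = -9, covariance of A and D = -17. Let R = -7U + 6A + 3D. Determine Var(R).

Var(R) = 2087.2

Var(R) = a²·Var(U) + b²·Var(A) + c²·Var(D) + 2ab·covariance of U and A + 2ac·covariance of U and D + 2bc·covariance of A and D, with a = -7, b = 6, c = 3.
= 931 + 2037.6 + 243 + (-890.4) + 378 + (-612)
= 2087.2.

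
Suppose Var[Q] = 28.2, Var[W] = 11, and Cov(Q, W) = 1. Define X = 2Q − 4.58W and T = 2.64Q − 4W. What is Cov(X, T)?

By bilinearity, Cov(X, T) = ac·Var[Q] + bd·Var[W] + (ad+bc)·Cov(Q, W), with a=2, b=-4.58, c=2.64, d=-4.
ac·Var[Q] = 2·2.64·28.2 = 148.896
bd·Var[W] = (-4.58)·(-4)·11 = 201.52
(ad+bc)·Cov(Q, W) = (-20.0912)·1 = -20.0912
Cov(X, T) = 148.896 + 201.52 + (-20.0912) = 330.3248.

Cov(X, T) = 330.3248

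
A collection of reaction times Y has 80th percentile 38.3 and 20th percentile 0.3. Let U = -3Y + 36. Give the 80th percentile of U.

Since a = -3 < 0 the transformation is decreasing, reversing order: the 80th percentile of U corresponds to the 20th percentile of Y.
So P_{80}(U) = a·P_{20}(Y) + b = (-3)·0.3 + 36 = 35.1.

80th percentile of U = 35.1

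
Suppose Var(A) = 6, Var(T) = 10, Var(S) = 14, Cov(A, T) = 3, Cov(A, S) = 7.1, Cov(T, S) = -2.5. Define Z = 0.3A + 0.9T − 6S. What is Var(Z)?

Var(Z) = a²·Var(A) + b²·Var(T) + c²·Var(S) + 2ab·Cov(A, T) + 2ac·Cov(A, S) + 2bc·Cov(T, S), with a = 0.3, b = 0.9, c = -6.
= 0.54 + 8.1 + 504 + 1.62 + (-25.56) + 27
= 515.7.

Var(Z) = 515.7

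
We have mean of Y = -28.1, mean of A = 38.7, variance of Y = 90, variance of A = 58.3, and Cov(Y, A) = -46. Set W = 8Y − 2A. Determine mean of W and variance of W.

mean of W = 8·mean of Y + (-2)·mean of A = 8·(-28.1) + (-2)·38.7 = -302.2.
variance of W = a²·variance of Y + b²·variance of A + 2ab·Cov(Y, A) with a = 8, b = -2.
= 8²·90 + (-2)²·58.3 + 2·8·(-2)·(-46)
= 5760 + 233.2 + 1472 = 7465.2.

mean of W = -302.2, variance of W = 7465.2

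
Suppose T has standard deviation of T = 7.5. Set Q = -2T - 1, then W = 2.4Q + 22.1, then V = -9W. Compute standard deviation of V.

standard deviation of Q = |-2|·7.5 = 15.
standard deviation of W = |2.4|·15 = 36.
standard deviation of V = |-9|·36 = 324.

standard deviation of V = 324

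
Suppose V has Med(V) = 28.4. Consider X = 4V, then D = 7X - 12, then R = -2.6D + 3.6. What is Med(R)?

Med(R) = -2032.72

Med(X) = 4·28.4 = 113.6.
Med(D) = 7·113.6 + (-12) = 783.2.
Med(R) = (-2.6)·783.2 + 3.6 = -2032.72.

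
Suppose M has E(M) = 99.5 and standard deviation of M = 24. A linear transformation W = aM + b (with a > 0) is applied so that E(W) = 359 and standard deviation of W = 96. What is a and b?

a = 4, b = -39

standard deviation of W = a·standard deviation of M (a > 0), so a = 96/24 = 4.
E(W) = a·E(M) + b, so b = 359 − 4·99.5 = -39.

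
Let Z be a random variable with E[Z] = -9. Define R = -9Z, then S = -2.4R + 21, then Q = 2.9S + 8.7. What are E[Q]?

E[R] = (-9)·(-9) = 81.
E[S] = (-2.4)·81 + 21 = -173.4.
E[Q] = 2.9·(-173.4) + 8.7 = -494.16.

E[Q] = -494.16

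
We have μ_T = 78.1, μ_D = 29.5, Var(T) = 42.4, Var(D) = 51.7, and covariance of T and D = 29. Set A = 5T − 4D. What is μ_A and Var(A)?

μ_A = 272.5, Var(A) = 727.2

μ_A = 5·μ_T + (-4)·μ_D = 5·78.1 + (-4)·29.5 = 272.5.
Var(A) = a²·Var(T) + b²·Var(D) + 2ab·covariance of T and D with a = 5, b = -4.
= 5²·42.4 + (-4)²·51.7 + 2·5·(-4)·29
= 1060 + 827.2 + (-1160) = 727.2.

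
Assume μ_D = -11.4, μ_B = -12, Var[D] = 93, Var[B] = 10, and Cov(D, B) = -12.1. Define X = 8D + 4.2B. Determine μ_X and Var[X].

μ_X = -141.6, Var[X] = 5315.28

μ_X = 8·μ_D + 4.2·μ_B = 8·(-11.4) + 4.2·(-12) = -141.6.
Var[X] = a²·Var[D] + b²·Var[B] + 2ab·Cov(D, B) with a = 8, b = 4.2.
= 8²·93 + 4.2²·10 + 2·8·4.2·(-12.1)
= 5952 + 176.4 + (-813.12) = 5315.28.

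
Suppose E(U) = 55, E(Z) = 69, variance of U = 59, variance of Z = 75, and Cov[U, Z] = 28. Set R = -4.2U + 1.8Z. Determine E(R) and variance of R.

E(R) = -106.8, variance of R = 860.4

E(R) = (-4.2)·E(U) + 1.8·E(Z) = (-4.2)·55 + 1.8·69 = -106.8.
variance of R = a²·variance of U + b²·variance of Z + 2ab·Cov[U, Z] with a = -4.2, b = 1.8.
= (-4.2)²·59 + 1.8²·75 + 2·(-4.2)·1.8·28
= 1040.76 + 243 + (-423.36) = 860.4.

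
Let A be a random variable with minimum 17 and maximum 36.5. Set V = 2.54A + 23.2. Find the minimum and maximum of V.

a = 2.54 > 0, so min(V) = a·min(A)+b = 2.54·17 + 23.2 = 66.38 and max(V) = 2.54·36.5 + 23.2 = 115.91.

min(V) = 66.38, max(V) = 115.91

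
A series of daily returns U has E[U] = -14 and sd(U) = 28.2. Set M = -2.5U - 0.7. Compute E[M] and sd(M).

E[M] = 34.3, sd(M) = 70.5

M = -2.5U - 0.7 is linear with a = -2.5, b = -0.7.
E[M] = a·E[U] + b = (-2.5)·(-14) + (-0.7) = 34.3.
sd(M) = |a|·sd(U) = |-2.5|·28.2 = 70.5.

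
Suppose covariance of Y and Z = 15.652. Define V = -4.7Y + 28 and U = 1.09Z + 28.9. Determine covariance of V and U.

covariance of V and U = a·c·covariance of Y and Z = (-4.7)·1.09·15.652 = -80.185196. Additive constants drop out.

covariance of V and U = -80.185196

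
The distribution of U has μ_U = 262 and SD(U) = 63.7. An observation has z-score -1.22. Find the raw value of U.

U = μ_U + z·SD(U) = 262 + (-1.22)·63.7 = 184.286.

U = 184.286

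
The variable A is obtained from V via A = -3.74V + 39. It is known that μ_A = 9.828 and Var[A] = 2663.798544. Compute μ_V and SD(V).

μ_V = 7.8, SD(V) = 13.8

From A = -3.74V + 39: μ_A = a·μ_V + b, so μ_V = (μ_A − b)/a = (9.828 − 39)/(-3.74) = 7.8.
SD(A) = √2663.798544 = 51.612.
SD(A) = |a|·SD(V), so SD(V) = 51.612/|-3.74| = 13.8.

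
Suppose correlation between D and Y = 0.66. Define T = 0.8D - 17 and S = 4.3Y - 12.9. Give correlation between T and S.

Linear rescalings preserve correlation up to sign; here the slopes 0.8 and 4.3 have the same sign, so correlation between T and S = correlation between D and Y = 0.66.

correlation between T and S = 0.66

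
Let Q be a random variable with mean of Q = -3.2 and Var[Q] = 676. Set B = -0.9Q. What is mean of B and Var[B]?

mean of B = 2.88, Var[B] = 547.56

B = -0.9Q is linear with a = -0.9, b = 0.
mean of B = a·mean of Q + b = (-0.9)·(-3.2) = 2.88.
Var[B] = a²·Var[Q] = (-0.9)²·676 = 547.56.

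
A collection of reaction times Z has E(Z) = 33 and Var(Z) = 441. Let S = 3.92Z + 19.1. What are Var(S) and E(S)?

Var(S) = 6776.5824, E(S) = 148.46

S = 3.92Z + 19.1 is linear with a = 3.92, b = 19.1.
Var(S) = a²·Var(Z) = 3.92²·441 = 6776.5824 (the additive constant 19.1 does not affect variance).
E(S) = a·E(Z) + b = 3.92·33 + 19.1 = 148.46.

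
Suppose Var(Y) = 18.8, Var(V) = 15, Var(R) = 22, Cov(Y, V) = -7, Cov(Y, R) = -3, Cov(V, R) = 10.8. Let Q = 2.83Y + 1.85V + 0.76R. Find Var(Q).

Var(Q) = a²·Var(Y) + b²·Var(V) + c²·Var(R) + 2ab·Cov(Y, V) + 2ac·Cov(Y, R) + 2bc·Cov(V, R), with a = 2.83, b = 1.85, c = 0.76.
= 150.56732 + 51.3375 + 12.7072 + (-73.297) + (-12.9048) + 30.3696
= 158.77982.

Var(Q) = 158.77982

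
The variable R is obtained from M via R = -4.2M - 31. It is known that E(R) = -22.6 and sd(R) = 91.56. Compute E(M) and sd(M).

E(M) = -2, sd(M) = 21.8

From R = -4.2M - 31: E(R) = a·E(M) + b, so E(M) = (E(R) − b)/a = (-22.6 − (-31))/(-4.2) = -2.
sd(R) = |a|·sd(M), so sd(M) = 91.56/|-4.2| = 21.8.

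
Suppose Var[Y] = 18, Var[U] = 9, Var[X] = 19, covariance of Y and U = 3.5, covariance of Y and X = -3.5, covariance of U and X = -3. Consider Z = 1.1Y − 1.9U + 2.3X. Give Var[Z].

Var[Z] = 148.66

Var[Z] = a²·Var[Y] + b²·Var[U] + c²·Var[X] + 2ab·covariance of Y and U + 2ac·covariance of Y and X + 2bc·covariance of U and X, with a = 1.1, b = -1.9, c = 2.3.
= 21.78 + 32.49 + 100.51 + (-14.63) + (-17.71) + 26.22
= 148.66.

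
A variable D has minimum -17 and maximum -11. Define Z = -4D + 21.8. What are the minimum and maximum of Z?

min(Z) = 65.8, max(Z) = 89.8

a = -4 < 0, so order reverses: min(Z) = a·max(D)+b = (-4)·(-11) + 21.8 = 65.8; max(Z) = a·min(D)+b = (-4)·(-17) + 21.8 = 89.8.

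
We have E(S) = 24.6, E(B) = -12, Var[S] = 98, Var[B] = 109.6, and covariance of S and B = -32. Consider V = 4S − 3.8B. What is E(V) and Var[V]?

E(V) = 4·E(S) + (-3.8)·E(B) = 4·24.6 + (-3.8)·(-12) = 144.
Var[V] = a²·Var[S] + b²·Var[B] + 2ab·covariance of S and B with a = 4, b = -3.8.
= 4²·98 + (-3.8)²·109.6 + 2·4·(-3.8)·(-32)
= 1568 + 1582.624 + 972.8 = 4123.424.

E(V) = 144, Var[V] = 4123.424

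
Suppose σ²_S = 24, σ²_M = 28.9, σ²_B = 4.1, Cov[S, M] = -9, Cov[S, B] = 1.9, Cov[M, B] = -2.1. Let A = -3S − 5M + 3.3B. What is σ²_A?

σ²_A = a²·σ²_S + b²·σ²_M + c²·σ²_B + 2ab·Cov[S, M] + 2ac·Cov[S, B] + 2bc·Cov[M, B], with a = -3, b = -5, c = 3.3.
= 216 + 722.5 + 44.649 + (-270) + (-37.62) + 69.3
= 744.829.

σ²_A = 744.829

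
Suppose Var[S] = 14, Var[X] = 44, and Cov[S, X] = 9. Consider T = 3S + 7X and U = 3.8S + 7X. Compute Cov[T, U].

By bilinearity, Cov[T, U] = ac·Var[S] + bd·Var[X] + (ad+bc)·Cov[S, X], with a=3, b=7, c=3.8, d=7.
ac·Var[S] = 3·3.8·14 = 159.6
bd·Var[X] = 7·7·44 = 2156
(ad+bc)·Cov[S, X] = (47.6)·9 = 428.4
Cov[T, U] = 159.6 + 2156 + 428.4 = 2744.

Cov[T, U] = 2744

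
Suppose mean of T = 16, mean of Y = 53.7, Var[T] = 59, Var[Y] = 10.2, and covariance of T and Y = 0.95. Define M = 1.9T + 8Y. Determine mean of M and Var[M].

mean of M = 1.9·mean of T + 8·mean of Y = 1.9·16 + 8·53.7 = 460.
Var[M] = a²·Var[T] + b²·Var[Y] + 2ab·covariance of T and Y with a = 1.9, b = 8.
= 1.9²·59 + 8²·10.2 + 2·1.9·8·0.95
= 212.99 + 652.8 + 28.88 = 894.67.

mean of M = 460, Var[M] = 894.67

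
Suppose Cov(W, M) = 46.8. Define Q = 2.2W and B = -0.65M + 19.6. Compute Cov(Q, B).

Cov(Q, B) = a·c·Cov(W, M) = 2.2·(-0.65)·46.8 = -66.924. Additive constants drop out.

Cov(Q, B) = -66.924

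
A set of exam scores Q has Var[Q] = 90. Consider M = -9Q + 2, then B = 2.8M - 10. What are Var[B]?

Var[B] = 57153.6

Var[M] = (-9)²·90 = 7290.
Var[B] = 2.8²·7290 = 57153.6.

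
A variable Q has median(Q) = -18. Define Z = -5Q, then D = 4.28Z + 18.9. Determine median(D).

median(Z) = (-5)·(-18) = 90.
median(D) = 4.28·90 + 18.9 = 404.1.

median(D) = 404.1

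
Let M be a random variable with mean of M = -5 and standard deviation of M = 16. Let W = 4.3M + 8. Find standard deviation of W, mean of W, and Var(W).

standard deviation of W = 68.8, mean of W = -13.5, Var(W) = 4733.44

W = 4.3M + 8 is linear with a = 4.3, b = 8.
standard deviation of W = |a|·standard deviation of M = |4.3|·16 = 68.8.
mean of W = a·mean of M + b = 4.3·(-5) + 8 = -13.5.
Var(M) = 16² = 256.
Var(W) = a²·Var(M) = 4.3²·256 = 4733.44 (the additive constant 8 does not affect variance).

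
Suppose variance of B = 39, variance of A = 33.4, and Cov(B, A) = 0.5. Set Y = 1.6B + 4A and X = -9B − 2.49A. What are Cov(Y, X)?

By bilinearity, Cov(Y, X) = ac·variance of B + bd·variance of A + (ad+bc)·Cov(B, A), with a=1.6, b=4, c=-9, d=-2.49.
ac·variance of B = 1.6·(-9)·39 = -561.6
bd·variance of A = 4·(-2.49)·33.4 = -332.664
(ad+bc)·Cov(B, A) = (-39.984)·0.5 = -19.992
Cov(Y, X) = -561.6 + (-332.664) + (-19.992) = -914.256.

Cov(Y, X) = -914.256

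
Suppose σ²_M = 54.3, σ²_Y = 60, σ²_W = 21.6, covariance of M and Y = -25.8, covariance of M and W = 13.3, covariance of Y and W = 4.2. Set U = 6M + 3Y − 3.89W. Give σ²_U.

σ²_U = a²·σ²_M + b²·σ²_Y + c²·σ²_W + 2ab·covariance of M and Y + 2ac·covariance of M and W + 2bc·covariance of Y and W, with a = 6, b = 3, c = -3.89.
= 1954.8 + 540 + 326.85336 + (-928.8) + (-620.844) + (-98.028)
= 1173.98136.

σ²_U = 1173.98136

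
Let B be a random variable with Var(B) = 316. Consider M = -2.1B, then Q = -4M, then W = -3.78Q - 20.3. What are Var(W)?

Var(M) = (-2.1)²·316 = 1393.56.
Var(Q) = (-4)²·1393.56 = 22296.96.
Var(W) = (-3.78)²·22296.96 = 318587.883264.

Var(W) = 318587.883264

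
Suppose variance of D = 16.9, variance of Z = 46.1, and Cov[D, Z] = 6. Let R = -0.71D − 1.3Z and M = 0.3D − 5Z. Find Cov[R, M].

Cov[R, M] = 315.0103

By bilinearity, Cov[R, M] = ac·variance of D + bd·variance of Z + (ad+bc)·Cov[D, Z], with a=-0.71, b=-1.3, c=0.3, d=-5.
ac·variance of D = (-0.71)·0.3·16.9 = -3.5997
bd·variance of Z = (-1.3)·(-5)·46.1 = 299.65
(ad+bc)·Cov[D, Z] = (3.16)·6 = 18.96
Cov[R, M] = -3.5997 + 299.65 + 18.96 = 315.0103.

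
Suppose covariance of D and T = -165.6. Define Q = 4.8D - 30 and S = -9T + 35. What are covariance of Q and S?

covariance of Q and S = a·c·covariance of D and T = 4.8·(-9)·(-165.6) = 7153.92. Additive constants drop out.

covariance of Q and S = 7153.92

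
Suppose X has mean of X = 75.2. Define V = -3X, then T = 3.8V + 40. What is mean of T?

mean of T = -817.28

mean of V = (-3)·75.2 = -225.6.
mean of T = 3.8·(-225.6) + 40 = -817.28.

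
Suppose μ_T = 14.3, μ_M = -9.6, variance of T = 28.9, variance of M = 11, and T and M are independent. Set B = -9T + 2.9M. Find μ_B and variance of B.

μ_B = -156.54, variance of B = 2433.41

μ_B = (-9)·μ_T + 2.9·μ_M = (-9)·14.3 + 2.9·(-9.6) = -156.54.
variance of B = a²·variance of T + b²·variance of M + 2ab·Cov(T, M) with a = -9, b = 2.9.
Independence gives Cov(T, M) = 0.
= (-9)²·28.9 + 2.9²·11 + 2·(-9)·2.9·0
= 2340.9 + 92.51 + 0 = 2433.41.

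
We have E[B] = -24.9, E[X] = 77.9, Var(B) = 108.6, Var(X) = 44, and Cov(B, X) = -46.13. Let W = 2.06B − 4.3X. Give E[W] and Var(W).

E[W] = 2.06·E[B] + (-4.3)·E[X] = 2.06·(-24.9) + (-4.3)·77.9 = -386.264.
Var(W) = a²·Var(B) + b²·Var(X) + 2ab·Cov(B, X) with a = 2.06, b = -4.3.
= 2.06²·108.6 + (-4.3)²·44 + 2·2.06·(-4.3)·(-46.13)
= 460.85496 + 813.56 + 817.23908 = 2091.65404.

E[W] = -386.264, Var(W) = 2091.65404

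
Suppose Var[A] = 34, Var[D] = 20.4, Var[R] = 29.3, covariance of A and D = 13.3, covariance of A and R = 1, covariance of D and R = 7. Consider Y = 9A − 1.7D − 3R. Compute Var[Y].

Var[Y] = 2687.076

Var[Y] = a²·Var[A] + b²·Var[D] + c²·Var[R] + 2ab·covariance of A and D + 2ac·covariance of A and R + 2bc·covariance of D and R, with a = 9, b = -1.7, c = -3.
= 2754 + 58.956 + 263.7 + (-406.98) + (-54) + 71.4
= 2687.076.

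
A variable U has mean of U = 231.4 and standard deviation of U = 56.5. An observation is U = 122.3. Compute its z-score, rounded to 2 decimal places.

z = (U − mean of U) / standard deviation of U = (122.3 − 231.4) / 56.5 ≈ -1.93.

z = -1.93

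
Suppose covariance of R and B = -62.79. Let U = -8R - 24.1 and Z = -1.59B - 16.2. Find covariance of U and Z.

covariance of U and Z = -798.6888

covariance of U and Z = a·c·covariance of R and B = (-8)·(-1.59)·(-62.79) = -798.6888. Additive constants drop out.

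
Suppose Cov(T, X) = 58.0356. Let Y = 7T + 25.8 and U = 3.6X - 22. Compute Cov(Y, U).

Cov(Y, U) = 1462.49712

Cov(Y, U) = a·c·Cov(T, X) = 7·3.6·58.0356 = 1462.49712. Additive constants drop out.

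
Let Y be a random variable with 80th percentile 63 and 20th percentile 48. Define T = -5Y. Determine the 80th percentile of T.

80th percentile of T = -240

Since a = -5 < 0 the transformation is decreasing, reversing order: the 80th percentile of T corresponds to the 20th percentile of Y.
So P_{80}(T) = a·P_{20}(Y) + b = (-5)·48 = -240.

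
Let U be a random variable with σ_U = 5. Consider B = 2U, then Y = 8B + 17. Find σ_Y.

σ_Y = 80

σ_B = |2|·5 = 10.
σ_Y = |8|·10 = 80.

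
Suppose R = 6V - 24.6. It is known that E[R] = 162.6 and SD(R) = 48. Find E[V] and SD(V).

From R = 6V - 24.6: E[R] = a·E[V] + b, so E[V] = (E[R] − b)/a = (162.6 − (-24.6))/6 = 31.2.
SD(R) = |a|·SD(V), so SD(V) = 48/|6| = 8.

E[V] = 31.2, SD(V) = 8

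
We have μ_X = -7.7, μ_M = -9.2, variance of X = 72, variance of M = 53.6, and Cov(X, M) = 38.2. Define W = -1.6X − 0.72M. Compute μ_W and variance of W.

μ_W = (-1.6)·μ_X + (-0.72)·μ_M = (-1.6)·(-7.7) + (-0.72)·(-9.2) = 18.944.
variance of W = a²·variance of X + b²·variance of M + 2ab·Cov(X, M) with a = -1.6, b = -0.72.
= (-1.6)²·72 + (-0.72)²·53.6 + 2·(-1.6)·(-0.72)·38.2
= 184.32 + 27.78624 + 88.0128 = 300.11904.

μ_W = 18.944, variance of W = 300.11904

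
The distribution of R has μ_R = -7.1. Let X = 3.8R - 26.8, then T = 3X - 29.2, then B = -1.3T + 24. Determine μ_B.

μ_B = 271.702

μ_X = 3.8·(-7.1) + (-26.8) = -53.78.
μ_T = 3·(-53.78) + (-29.2) = -190.54.
μ_B = (-1.3)·(-190.54) + 24 = 271.702.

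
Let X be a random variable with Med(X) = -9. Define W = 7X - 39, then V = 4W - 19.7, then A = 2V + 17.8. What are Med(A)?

Med(W) = 7·(-9) + (-39) = -102.
Med(V) = 4·(-102) + (-19.7) = -427.7.
Med(A) = 2·(-427.7) + 17.8 = -837.6.

Med(A) = -837.6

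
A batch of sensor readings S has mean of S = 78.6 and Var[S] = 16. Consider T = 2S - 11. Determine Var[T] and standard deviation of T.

T = 2S - 11 is linear with a = 2, b = -11.
Var[T] = a²·Var[S] = 2²·16 = 64 (the additive constant -11 does not affect variance).
standard deviation of S = √16 = 4.
standard deviation of T = |a|·standard deviation of S = |2|·4 = 8.

Var[T] = 64, standard deviation of T = 8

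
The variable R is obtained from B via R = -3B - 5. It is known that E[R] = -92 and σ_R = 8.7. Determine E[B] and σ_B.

From R = -3B - 5: E[R] = a·E[B] + b, so E[B] = (E[R] − b)/a = (-92 − (-5))/(-3) = 29.
σ_R = |a|·σ_B, so σ_B = 8.7/|-3| = 2.9.

E[B] = 29, σ_B = 2.9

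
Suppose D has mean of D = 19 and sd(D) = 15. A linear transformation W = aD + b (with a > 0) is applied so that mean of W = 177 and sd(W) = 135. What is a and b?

a = 9, b = 6

sd(W) = a·sd(D) (a > 0), so a = 135/15 = 9.
mean of W = a·mean of D + b, so b = 177 − 9·19 = 6.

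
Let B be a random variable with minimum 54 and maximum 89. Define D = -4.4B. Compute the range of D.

Range of B = 89 − 54 = 35.
Range(D) = |a|·Range(B) = |-4.4|·35 = 154.

Range(D) = 154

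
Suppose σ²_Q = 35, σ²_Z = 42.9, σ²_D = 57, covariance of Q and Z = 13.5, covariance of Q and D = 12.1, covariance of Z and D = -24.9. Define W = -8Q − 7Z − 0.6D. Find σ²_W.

σ²_W = 5781.62

σ²_W = a²·σ²_Q + b²·σ²_Z + c²·σ²_D + 2ab·covariance of Q and Z + 2ac·covariance of Q and D + 2bc·covariance of Z and D, with a = -8, b = -7, c = -0.6.
= 2240 + 2102.1 + 20.52 + 1512 + 116.16 + (-209.16)
= 5781.62.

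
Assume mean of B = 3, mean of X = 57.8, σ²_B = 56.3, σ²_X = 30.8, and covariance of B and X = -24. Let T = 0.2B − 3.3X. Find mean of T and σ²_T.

mean of T = 0.2·mean of B + (-3.3)·mean of X = 0.2·3 + (-3.3)·57.8 = -190.14.
σ²_T = a²·σ²_B + b²·σ²_X + 2ab·covariance of B and X with a = 0.2, b = -3.3.
= 0.2²·56.3 + (-3.3)²·30.8 + 2·0.2·(-3.3)·(-24)
= 2.252 + 335.412 + 31.68 = 369.344.

mean of T = -190.14, σ²_T = 369.344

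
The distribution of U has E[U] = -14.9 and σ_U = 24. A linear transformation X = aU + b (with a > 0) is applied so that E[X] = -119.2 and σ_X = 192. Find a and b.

a = 8, b = 0

σ_X = a·σ_U (a > 0), so a = 192/24 = 8.
E[X] = a·E[U] + b, so b = -119.2 − 8·(-14.9) = 0.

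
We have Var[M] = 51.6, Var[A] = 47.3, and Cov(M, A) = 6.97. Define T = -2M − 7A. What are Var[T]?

Var[T] = a²·Var[M] + b²·Var[A] + 2ab·Cov(M, A) with a = -2, b = -7.
= (-2)²·51.6 + (-7)²·47.3 + 2·(-2)·(-7)·6.97
= 206.4 + 2317.7 + 195.16 = 2719.26.

Var[T] = 2719.26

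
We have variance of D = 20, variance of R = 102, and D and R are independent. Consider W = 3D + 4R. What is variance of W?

variance of W = 1812

variance of W = a²·variance of D + b²·variance of R + 2ab·covariance of D and R with a = 3, b = 4.
Independence gives covariance of D and R = 0.
= 3²·20 + 4²·102 + 2·3·4·0
= 180 + 1632 + 0 = 1812.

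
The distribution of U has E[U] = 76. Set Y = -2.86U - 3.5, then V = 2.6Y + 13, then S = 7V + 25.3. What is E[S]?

E[Y] = (-2.86)·76 + (-3.5) = -220.86.
E[V] = 2.6·(-220.86) + 13 = -561.236.
E[S] = 7·(-561.236) + 25.3 = -3903.352.

E[S] = -3903.352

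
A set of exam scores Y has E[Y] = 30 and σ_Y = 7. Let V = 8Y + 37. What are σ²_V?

σ²_V = 3136

V = 8Y + 37 is linear with a = 8, b = 37.
σ²_Y = 7² = 49.
σ²_V = a²·σ²_Y = 8²·49 = 3136 (the additive constant 37 does not affect variance).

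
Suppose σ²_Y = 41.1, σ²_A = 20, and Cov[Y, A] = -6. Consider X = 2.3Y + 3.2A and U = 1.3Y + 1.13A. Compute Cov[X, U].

By bilinearity, Cov[X, U] = ac·σ²_Y + bd·σ²_A + (ad+bc)·Cov[Y, A], with a=2.3, b=3.2, c=1.3, d=1.13.
ac·σ²_Y = 2.3·1.3·41.1 = 122.889
bd·σ²_A = 3.2·1.13·20 = 72.32
(ad+bc)·Cov[Y, A] = (6.759)·(-6) = -40.554
Cov[X, U] = 122.889 + 72.32 + (-40.554) = 154.655.

Cov[X, U] = 154.655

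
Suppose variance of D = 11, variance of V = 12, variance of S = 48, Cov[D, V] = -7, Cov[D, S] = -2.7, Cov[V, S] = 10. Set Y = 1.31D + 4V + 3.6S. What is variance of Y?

variance of Y = a²·variance of D + b²·variance of V + c²·variance of S + 2ab·Cov[D, V] + 2ac·Cov[D, S] + 2bc·Cov[V, S], with a = 1.31, b = 4, c = 3.6.
= 18.8771 + 192 + 622.08 + (-73.36) + (-25.4664) + 288
= 1022.1307.

variance of Y = 1022.1307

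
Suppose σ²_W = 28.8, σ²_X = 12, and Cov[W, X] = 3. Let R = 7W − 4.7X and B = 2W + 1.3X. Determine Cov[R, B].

Cov[R, B] = 328.98

By bilinearity, Cov[R, B] = ac·σ²_W + bd·σ²_X + (ad+bc)·Cov[W, X], with a=7, b=-4.7, c=2, d=1.3.
ac·σ²_W = 7·2·28.8 = 403.2
bd·σ²_X = (-4.7)·1.3·12 = -73.32
(ad+bc)·Cov[W, X] = (-0.3)·3 = -0.9
Cov[R, B] = 403.2 + (-73.32) + (-0.9) = 328.98.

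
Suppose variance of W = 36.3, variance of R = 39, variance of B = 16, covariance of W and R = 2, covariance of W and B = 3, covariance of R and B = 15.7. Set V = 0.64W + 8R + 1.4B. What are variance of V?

variance of V = a²·variance of W + b²·variance of R + c²·variance of B + 2ab·covariance of W and R + 2ac·covariance of W and B + 2bc·covariance of R and B, with a = 0.64, b = 8, c = 1.4.
= 14.86848 + 2496 + 31.36 + 20.48 + 5.376 + 351.68
= 2919.76448.

variance of V = 2919.76448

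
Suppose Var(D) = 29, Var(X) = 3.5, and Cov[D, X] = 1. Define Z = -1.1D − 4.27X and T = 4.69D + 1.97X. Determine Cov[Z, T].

By bilinearity, Cov[Z, T] = ac·Var(D) + bd·Var(X) + (ad+bc)·Cov[D, X], with a=-1.1, b=-4.27, c=4.69, d=1.97.
ac·Var(D) = (-1.1)·4.69·29 = -149.611
bd·Var(X) = (-4.27)·1.97·3.5 = -29.44165
(ad+bc)·Cov[D, X] = (-22.1933)·1 = -22.1933
Cov[Z, T] = -149.611 + (-29.44165) + (-22.1933) = -201.24595.

Cov[Z, T] = -201.24595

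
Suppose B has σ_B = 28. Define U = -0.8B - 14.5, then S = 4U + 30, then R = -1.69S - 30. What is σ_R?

σ_R = 151.424

σ_U = |-0.8|·28 = 22.4.
σ_S = |4|·22.4 = 89.6.
σ_R = |-1.69|·89.6 = 151.424.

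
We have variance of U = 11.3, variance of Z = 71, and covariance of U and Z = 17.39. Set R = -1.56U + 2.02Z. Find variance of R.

variance of R = 207.609344

variance of R = a²·variance of U + b²·variance of Z + 2ab·covariance of U and Z with a = -1.56, b = 2.02.
= (-1.56)²·11.3 + 2.02²·71 + 2·(-1.56)·2.02·17.39
= 27.49968 + 289.7084 + (-109.598736) = 207.609344.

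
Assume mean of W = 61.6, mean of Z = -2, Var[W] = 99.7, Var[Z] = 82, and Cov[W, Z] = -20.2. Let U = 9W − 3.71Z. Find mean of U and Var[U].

mean of U = 9·mean of W + (-3.71)·mean of Z = 9·61.6 + (-3.71)·(-2) = 561.82.
Var[U] = a²·Var[W] + b²·Var[Z] + 2ab·Cov[W, Z] with a = 9, b = -3.71.
= 9²·99.7 + (-3.71)²·82 + 2·9·(-3.71)·(-20.2)
= 8075.7 + 1128.6562 + 1348.956 = 10553.3122.

mean of U = 561.82, Var[U] = 10553.3122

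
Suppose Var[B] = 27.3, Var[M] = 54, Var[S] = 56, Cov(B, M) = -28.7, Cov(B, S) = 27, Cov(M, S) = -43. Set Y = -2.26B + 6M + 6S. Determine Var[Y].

Var[Y] = a²·Var[B] + b²·Var[M] + c²·Var[S] + 2ab·Cov(B, M) + 2ac·Cov(B, S) + 2bc·Cov(M, S), with a = -2.26, b = 6, c = 6.
= 139.43748 + 1944 + 2016 + 778.344 + (-732.24) + (-3096)
= 1049.54148.

Var[Y] = 1049.54148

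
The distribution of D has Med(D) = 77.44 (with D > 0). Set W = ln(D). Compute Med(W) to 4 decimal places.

Med(W) = 4.3495

ln(D) is monotone on this domain, so Med(W) = ln(77.44) ≈ 4.3495.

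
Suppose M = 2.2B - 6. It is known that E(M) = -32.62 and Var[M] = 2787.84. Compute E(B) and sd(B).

E(B) = -12.1, sd(B) = 24

From M = 2.2B - 6: E(M) = a·E(B) + b, so E(B) = (E(M) − b)/a = (-32.62 − (-6))/2.2 = -12.1.
sd(M) = √2787.84 = 52.8.
sd(M) = |a|·sd(B), so sd(B) = 52.8/|2.2| = 24.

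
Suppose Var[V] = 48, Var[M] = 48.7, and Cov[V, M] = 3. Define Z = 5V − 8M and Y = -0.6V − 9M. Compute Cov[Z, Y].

By bilinearity, Cov[Z, Y] = ac·Var[V] + bd·Var[M] + (ad+bc)·Cov[V, M], with a=5, b=-8, c=-0.6, d=-9.
ac·Var[V] = 5·(-0.6)·48 = -144
bd·Var[M] = (-8)·(-9)·48.7 = 3506.4
(ad+bc)·Cov[V, M] = (-40.2)·3 = -120.6
Cov[Z, Y] = -144 + 3506.4 + (-120.6) = 3241.8.

Cov[Z, Y] = 3241.8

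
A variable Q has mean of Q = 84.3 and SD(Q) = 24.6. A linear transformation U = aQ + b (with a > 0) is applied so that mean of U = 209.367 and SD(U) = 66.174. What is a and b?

a = 2.69, b = -17.4

SD(U) = a·SD(Q) (a > 0), so a = 66.174/24.6 = 2.69.
mean of U = a·mean of Q + b, so b = 209.367 − 2.69·84.3 = -17.4.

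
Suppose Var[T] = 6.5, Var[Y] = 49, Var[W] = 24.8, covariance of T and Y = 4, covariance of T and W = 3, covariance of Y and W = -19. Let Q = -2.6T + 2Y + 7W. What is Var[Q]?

Var[Q] = a²·Var[T] + b²·Var[Y] + c²·Var[W] + 2ab·covariance of T and Y + 2ac·covariance of T and W + 2bc·covariance of Y and W, with a = -2.6, b = 2, c = 7.
= 43.94 + 196 + 1215.2 + (-41.6) + (-109.2) + (-532)
= 772.34.

Var[Q] = 772.34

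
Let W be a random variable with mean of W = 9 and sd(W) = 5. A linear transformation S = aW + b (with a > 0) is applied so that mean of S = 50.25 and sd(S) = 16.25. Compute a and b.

a = 3.25, b = 21

sd(S) = a·sd(W) (a > 0), so a = 16.25/5 = 3.25.
mean of S = a·mean of W + b, so b = 50.25 − 3.25·9 = 21.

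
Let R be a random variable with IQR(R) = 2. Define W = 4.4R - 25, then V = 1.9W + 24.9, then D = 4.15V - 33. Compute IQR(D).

IQR(W) = |4.4|·2 = 8.8.
IQR(V) = |1.9|·8.8 = 16.72.
IQR(D) = |4.15|·16.72 = 69.388.

IQR(D) = 69.388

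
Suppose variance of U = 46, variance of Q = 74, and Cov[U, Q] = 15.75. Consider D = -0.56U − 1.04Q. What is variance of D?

variance of D = 112.8096

variance of D = a²·variance of U + b²·variance of Q + 2ab·Cov[U, Q] with a = -0.56, b = -1.04.
= (-0.56)²·46 + (-1.04)²·74 + 2·(-0.56)·(-1.04)·15.75
= 14.4256 + 80.0384 + 18.3456 = 112.8096.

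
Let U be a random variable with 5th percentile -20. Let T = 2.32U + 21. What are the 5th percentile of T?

Since a = 2.32 > 0 the transformation is increasing, so the 5th percentile of T = a·(P_{5} of U) + b = 2.32·(-20) + 21 = -25.4.

5th percentile of T = -25.4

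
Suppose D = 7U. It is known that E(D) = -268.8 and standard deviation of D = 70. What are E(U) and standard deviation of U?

E(U) = -38.4, standard deviation of U = 10

From D = 7U: E(D) = a·E(U) + b, so E(U) = (E(D) − b)/a = (-268.8 − 0)/7 = -38.4.
standard deviation of D = |a|·standard deviation of U, so standard deviation of U = 70/|7| = 10.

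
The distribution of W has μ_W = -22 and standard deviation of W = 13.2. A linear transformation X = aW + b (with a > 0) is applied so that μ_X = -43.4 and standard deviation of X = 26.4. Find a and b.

standard deviation of X = a·standard deviation of W (a > 0), so a = 26.4/13.2 = 2.
μ_X = a·μ_W + b, so b = -43.4 − 2·(-22) = 0.6.

a = 2, b = 0.6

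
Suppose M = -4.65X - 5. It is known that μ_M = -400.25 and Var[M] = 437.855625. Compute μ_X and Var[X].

μ_X = 85, Var[X] = 20.25

From M = -4.65X - 5: μ_M = a·μ_X + b, so μ_X = (μ_M − b)/a = (-400.25 − (-5))/(-4.65) = 85.
Var[M] = a²·Var[X], so Var[X] = 437.855625/(-4.65)² = 20.25.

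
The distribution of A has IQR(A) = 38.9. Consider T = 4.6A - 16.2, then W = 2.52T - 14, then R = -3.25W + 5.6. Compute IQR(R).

IQR(T) = |4.6|·38.9 = 178.94.
IQR(W) = |2.52|·178.94 = 450.9288.
IQR(R) = |-3.25|·450.9288 = 1465.5186.

IQR(R) = 1465.5186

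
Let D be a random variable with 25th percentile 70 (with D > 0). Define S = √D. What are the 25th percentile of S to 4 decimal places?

√D is increasing, so P_{25}(S) = g(P_{25}(D)) ≈ 8.3666.

25th percentile of S = 8.3666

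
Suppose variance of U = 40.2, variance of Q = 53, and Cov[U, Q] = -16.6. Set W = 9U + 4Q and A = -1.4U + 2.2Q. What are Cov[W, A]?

By bilinearity, Cov[W, A] = ac·variance of U + bd·variance of Q + (ad+bc)·Cov[U, Q], with a=9, b=4, c=-1.4, d=2.2.
ac·variance of U = 9·(-1.4)·40.2 = -506.52
bd·variance of Q = 4·2.2·53 = 466.4
(ad+bc)·Cov[U, Q] = (14.2)·(-16.6) = -235.72
Cov[W, A] = -506.52 + 466.4 + (-235.72) = -275.84.

Cov[W, A] = -275.84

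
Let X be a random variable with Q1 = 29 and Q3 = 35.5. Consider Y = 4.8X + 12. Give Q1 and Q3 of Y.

Q1(Y) = 151.2, Q3(Y) = 182.4

a = 4.8 > 0: Q1(Y) = a·Q1(X)+b = 151.2, Q3(Y) = a·Q3(X)+b = 182.4.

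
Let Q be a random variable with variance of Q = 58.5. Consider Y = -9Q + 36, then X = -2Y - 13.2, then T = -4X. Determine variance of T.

variance of Y = (-9)²·58.5 = 4738.5.
variance of X = (-2)²·4738.5 = 18954.
variance of T = (-4)²·18954 = 303264.

variance of T = 303264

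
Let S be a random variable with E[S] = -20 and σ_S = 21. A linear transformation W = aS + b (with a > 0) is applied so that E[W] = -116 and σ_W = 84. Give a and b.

σ_W = a·σ_S (a > 0), so a = 84/21 = 4.
E[W] = a·E[S] + b, so b = -116 − 4·(-20) = -36.

a = 4, b = -36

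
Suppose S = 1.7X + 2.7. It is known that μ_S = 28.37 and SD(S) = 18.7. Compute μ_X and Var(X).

μ_X = 15.1, Var(X) = 121

From S = 1.7X + 2.7: μ_S = a·μ_X + b, so μ_X = (μ_S − b)/a = (28.37 − 2.7)/1.7 = 15.1.
Var(S) = 18.7² = 349.69.
Var(S) = a²·Var(X), so Var(X) = 349.69/1.7² = 121.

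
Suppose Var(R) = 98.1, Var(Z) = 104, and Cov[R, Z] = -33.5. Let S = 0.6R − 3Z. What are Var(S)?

Var(S) = a²·Var(R) + b²·Var(Z) + 2ab·Cov[R, Z] with a = 0.6, b = -3.
= 0.6²·98.1 + (-3)²·104 + 2·0.6·(-3)·(-33.5)
= 35.316 + 936 + 120.6 = 1091.916.

Var(S) = 1091.916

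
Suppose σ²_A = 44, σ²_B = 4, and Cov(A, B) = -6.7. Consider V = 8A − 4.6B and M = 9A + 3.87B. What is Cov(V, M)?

Cov(V, M) = 3166.74

By bilinearity, Cov(V, M) = ac·σ²_A + bd·σ²_B + (ad+bc)·Cov(A, B), with a=8, b=-4.6, c=9, d=3.87.
ac·σ²_A = 8·9·44 = 3168
bd·σ²_B = (-4.6)·3.87·4 = -71.208
(ad+bc)·Cov(A, B) = (-10.44)·(-6.7) = 69.948
Cov(V, M) = 3168 + (-71.208) + 69.948 = 3166.74.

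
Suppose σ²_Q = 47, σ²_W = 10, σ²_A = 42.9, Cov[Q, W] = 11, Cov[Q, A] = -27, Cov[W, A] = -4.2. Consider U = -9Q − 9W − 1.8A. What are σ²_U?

σ²_U = 5527.116

σ²_U = a²·σ²_Q + b²·σ²_W + c²·σ²_A + 2ab·Cov[Q, W] + 2ac·Cov[Q, A] + 2bc·Cov[W, A], with a = -9, b = -9, c = -1.8.
= 3807 + 810 + 138.996 + 1782 + (-874.8) + (-136.08)
= 5527.116.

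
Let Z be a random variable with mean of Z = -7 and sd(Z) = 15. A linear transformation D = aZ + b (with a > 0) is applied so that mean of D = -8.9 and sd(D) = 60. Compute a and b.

a = 4, b = 19.1

sd(D) = a·sd(Z) (a > 0), so a = 60/15 = 4.
mean of D = a·mean of Z + b, so b = -8.9 − 4·(-7) = 19.1.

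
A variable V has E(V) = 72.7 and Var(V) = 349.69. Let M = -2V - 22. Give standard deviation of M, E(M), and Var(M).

M = -2V - 22 is linear with a = -2, b = -22.
standard deviation of V = √349.69 = 18.7.
standard deviation of M = |a|·standard deviation of V = |-2|·18.7 = 37.4.
E(M) = a·E(V) + b = (-2)·72.7 + (-22) = -167.4.
Var(M) = a²·Var(V) = (-2)²·349.69 = 1398.76 (the additive constant -22 does not affect variance).

standard deviation of M = 37.4, E(M) = -167.4, Var(M) = 1398.76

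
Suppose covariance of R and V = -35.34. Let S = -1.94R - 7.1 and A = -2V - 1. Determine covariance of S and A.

covariance of S and A = a·c·covariance of R and V = (-1.94)·(-2)·(-35.34) = -137.1192. Additive constants drop out.

covariance of S and A = -137.1192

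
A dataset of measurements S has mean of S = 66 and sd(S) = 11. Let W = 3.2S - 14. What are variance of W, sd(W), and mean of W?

variance of W = 1239.04, sd(W) = 35.2, mean of W = 197.2

W = 3.2S - 14 is linear with a = 3.2, b = -14.
variance of S = 11² = 121.
variance of W = a²·variance of S = 3.2²·121 = 1239.04 (the additive constant -14 does not affect variance).
sd(W) = |a|·sd(S) = |3.2|·11 = 35.2.
mean of W = a·mean of S + b = 3.2·66 + (-14) = 197.2.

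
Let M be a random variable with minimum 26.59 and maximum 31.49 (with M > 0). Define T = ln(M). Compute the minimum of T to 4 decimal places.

min(T) = 3.2805

ln(M) is increasing on this domain, so min(T) comes from min(M) = 26.59: min(T) = ln(26.59) ≈ 3.2805.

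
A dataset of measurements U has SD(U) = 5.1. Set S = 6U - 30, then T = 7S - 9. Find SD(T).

SD(T) = 214.2

SD(S) = |6|·5.1 = 30.6.
SD(T) = |7|·30.6 = 214.2.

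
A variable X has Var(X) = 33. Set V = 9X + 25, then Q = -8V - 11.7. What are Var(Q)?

Var(V) = 9²·33 = 2673.
Var(Q) = (-8)²·2673 = 171072.

Var(Q) = 171072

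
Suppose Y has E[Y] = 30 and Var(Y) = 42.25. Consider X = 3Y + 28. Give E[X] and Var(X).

X = 3Y + 28 is linear with a = 3, b = 28.
E[X] = a·E[Y] + b = 3·30 + 28 = 118.
Var(X) = a²·Var(Y) = 3²·42.25 = 380.25 (the additive constant 28 does not affect variance).

E[X] = 118, Var(X) = 380.25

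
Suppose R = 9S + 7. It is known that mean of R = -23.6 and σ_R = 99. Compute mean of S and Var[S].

mean of S = -3.4, Var[S] = 121

From R = 9S + 7: mean of R = a·mean of S + b, so mean of S = (mean of R − b)/a = (-23.6 − 7)/9 = -3.4.
Var[R] = 99² = 9801.
Var[R] = a²·Var[S], so Var[S] = 9801/9² = 121.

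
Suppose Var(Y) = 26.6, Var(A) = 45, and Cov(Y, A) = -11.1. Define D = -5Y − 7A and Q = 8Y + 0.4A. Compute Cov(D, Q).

Cov(D, Q) = -546.2

By bilinearity, Cov(D, Q) = ac·Var(Y) + bd·Var(A) + (ad+bc)·Cov(Y, A), with a=-5, b=-7, c=8, d=0.4.
ac·Var(Y) = (-5)·8·26.6 = -1064
bd·Var(A) = (-7)·0.4·45 = -126
(ad+bc)·Cov(Y, A) = (-58)·(-11.1) = 643.8
Cov(D, Q) = -1064 + (-126) + 643.8 = -546.2.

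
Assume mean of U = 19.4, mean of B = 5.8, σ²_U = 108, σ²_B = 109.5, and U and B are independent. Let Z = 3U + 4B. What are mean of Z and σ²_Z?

mean of Z = 3·mean of U + 4·mean of B = 3·19.4 + 4·5.8 = 81.4.
σ²_Z = a²·σ²_U + b²·σ²_B + 2ab·covariance of U and B with a = 3, b = 4.
Independence gives covariance of U and B = 0.
= 3²·108 + 4²·109.5 + 2·3·4·0
= 972 + 1752 + 0 = 2724.

mean of Z = 81.4, σ²_Z = 2724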